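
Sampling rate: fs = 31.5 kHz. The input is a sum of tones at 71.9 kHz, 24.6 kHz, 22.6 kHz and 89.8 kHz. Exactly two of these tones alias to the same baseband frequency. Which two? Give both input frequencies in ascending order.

fs/2 = 15.75 kHz.
71.9 kHz mod fs = 8.9 kHz.
8.9 kHz ≤ fs/2 = 15.75 kHz, appears at 8.9 kHz.
24.6 kHz > fs/2 = 15.75 kHz, folds to fs − 24.6 kHz = 6.9 kHz.
22.6 kHz > fs/2 = 15.75 kHz, folds to fs − 22.6 kHz = 8.9 kHz.
89.8 kHz mod fs = 26.8 kHz.
26.8 kHz > fs/2 = 15.75 kHz, folds to fs − 26.8 kHz = 4.7 kHz.
22.6 kHz and 71.9 kHz both map to 8.9 kHz.

22.6 kHz, 71.9 kHz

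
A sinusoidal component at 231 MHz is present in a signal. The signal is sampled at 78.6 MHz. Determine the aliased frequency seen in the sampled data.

4.8 MHz

231 MHz mod fs = 73.8 MHz.
73.8 MHz > fs/2 = 39.3 MHz, folds to fs − 73.8 MHz = 4.8 MHz.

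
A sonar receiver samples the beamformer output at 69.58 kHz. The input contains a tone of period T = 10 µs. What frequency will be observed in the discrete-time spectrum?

30.42 kHz

T = 10 µs → f = 1/T = 100 kHz.
100 kHz mod fs = 30.42 kHz.
30.42 kHz ≤ fs/2 = 34.79 kHz, appears at 30.42 kHz.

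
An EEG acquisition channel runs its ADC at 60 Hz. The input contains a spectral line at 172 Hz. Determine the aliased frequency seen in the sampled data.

8 Hz

172 Hz mod fs = 52 Hz.
52 Hz > fs/2 = 30 Hz, folds to fs − 52 Hz = 8 Hz.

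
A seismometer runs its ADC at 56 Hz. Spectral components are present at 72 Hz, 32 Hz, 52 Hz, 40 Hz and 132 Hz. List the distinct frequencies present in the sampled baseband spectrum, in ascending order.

fs/2 = 28 Hz.
72 Hz mod fs = 16 Hz.
16 Hz ≤ fs/2 = 28 Hz, appears at 16 Hz.
32 Hz > fs/2 = 28 Hz, folds to fs − 32 Hz = 24 Hz.
52 Hz > fs/2 = 28 Hz, folds to fs − 52 Hz = 4 Hz.
40 Hz > fs/2 = 28 Hz, folds to fs − 40 Hz = 16 Hz.
132 Hz mod fs = 20 Hz.
20 Hz ≤ fs/2 = 28 Hz, appears at 20 Hz.
Distinct values: {4 Hz, 16 Hz, 20 Hz, 24 Hz}.

4 Hz, 16 Hz, 20 Hz, 24 Hz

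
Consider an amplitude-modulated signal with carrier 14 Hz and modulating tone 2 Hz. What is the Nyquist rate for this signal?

32 Hz

AM sidebands sit at fc ± fm = 12 Hz and 16 Hz.
Highest-frequency component: 16 Hz.
Nyquist rate = 2 × 16 Hz = 32 Hz.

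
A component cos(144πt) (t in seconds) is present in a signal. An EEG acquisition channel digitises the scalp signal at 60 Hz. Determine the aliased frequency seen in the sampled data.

12 Hz

ω = 144π rad/s → f = ω/(2π) = 72 Hz.
72 Hz mod fs = 12 Hz.
12 Hz ≤ fs/2 = 30 Hz, appears at 12 Hz.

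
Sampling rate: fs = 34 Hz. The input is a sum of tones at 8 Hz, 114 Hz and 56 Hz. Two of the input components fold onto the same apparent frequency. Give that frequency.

12 Hz

fs/2 = 17 Hz.
8 Hz ≤ fs/2 = 17 Hz, passes unchanged.
114 Hz mod fs = 12 Hz.
12 Hz ≤ fs/2 = 17 Hz, appears at 12 Hz.
56 Hz mod fs = 22 Hz.
22 Hz > fs/2 = 17 Hz, folds to fs − 22 Hz = 12 Hz.
56 Hz and 114 Hz both map to 12 Hz.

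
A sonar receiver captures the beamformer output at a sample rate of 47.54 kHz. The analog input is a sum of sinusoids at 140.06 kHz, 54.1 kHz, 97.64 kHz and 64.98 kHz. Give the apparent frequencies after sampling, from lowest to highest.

fs/2 = 23.77 kHz.
140.06 kHz mod fs = 44.98 kHz.
44.98 kHz > fs/2 = 23.77 kHz, folds to fs − 44.98 kHz = 2.56 kHz.
54.1 kHz mod fs = 6.56 kHz.
6.56 kHz ≤ fs/2 = 23.77 kHz, appears at 6.56 kHz.
97.64 kHz mod fs = 2.56 kHz.
2.56 kHz ≤ fs/2 = 23.77 kHz, appears at 2.56 kHz.
64.98 kHz mod fs = 17.44 kHz.
17.44 kHz ≤ fs/2 = 23.77 kHz, appears at 17.44 kHz.
Distinct values: {2.56 kHz, 6.56 kHz, 17.44 kHz}.

2.56 kHz, 6.56 kHz, 17.44 kHz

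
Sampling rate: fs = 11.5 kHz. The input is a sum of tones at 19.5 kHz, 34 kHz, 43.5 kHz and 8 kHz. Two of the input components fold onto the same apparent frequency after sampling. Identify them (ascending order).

fs/2 = 5.75 kHz.
19.5 kHz mod fs = 8 kHz.
8 kHz > fs/2 = 5.75 kHz, folds to fs − 8 kHz = 3.5 kHz.
34 kHz mod fs = 11 kHz.
11 kHz > fs/2 = 5.75 kHz, folds to fs − 11 kHz = 0.5 kHz.
43.5 kHz mod fs = 9 kHz.
9 kHz > fs/2 = 5.75 kHz, folds to fs − 9 kHz = 2.5 kHz.
8 kHz > fs/2 = 5.75 kHz, folds to fs − 8 kHz = 3.5 kHz.
8 kHz and 19.5 kHz both map to 3.5 kHz.

8 kHz, 19.5 kHz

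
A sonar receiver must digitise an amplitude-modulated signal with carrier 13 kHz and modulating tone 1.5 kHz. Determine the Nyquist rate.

AM sidebands sit at fc ± fm = 11.5 kHz and 14.5 kHz.
Highest-frequency component: 14.5 kHz.
Nyquist rate = 2 × 14.5 kHz = 29 kHz.

29 kHz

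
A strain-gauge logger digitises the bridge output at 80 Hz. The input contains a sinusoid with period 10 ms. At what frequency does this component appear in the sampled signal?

20 Hz

T = 10 ms → f = 1/T = 100 Hz.
100 Hz mod fs = 20 Hz.
20 Hz ≤ fs/2 = 40 Hz, appears at 20 Hz.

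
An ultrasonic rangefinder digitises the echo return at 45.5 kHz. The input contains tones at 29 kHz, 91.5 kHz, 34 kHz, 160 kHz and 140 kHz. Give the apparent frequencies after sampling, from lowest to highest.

0.5 kHz, 3.5 kHz, 11.5 kHz, 16.5 kHz, 22 kHz

fs/2 = 22.75 kHz.
29 kHz > fs/2 = 22.75 kHz, folds to fs − 29 kHz = 16.5 kHz.
91.5 kHz mod fs = 0.5 kHz.
0.5 kHz ≤ fs/2 = 22.75 kHz, appears at 0.5 kHz.
34 kHz > fs/2 = 22.75 kHz, folds to fs − 34 kHz = 11.5 kHz.
160 kHz mod fs = 23.5 kHz.
23.5 kHz > fs/2 = 22.75 kHz, folds to fs − 23.5 kHz = 22 kHz.
140 kHz mod fs = 3.5 kHz.
3.5 kHz ≤ fs/2 = 22.75 kHz, appears at 3.5 kHz.
Distinct values: {0.5 kHz, 3.5 kHz, 11.5 kHz, 16.5 kHz, 22 kHz}.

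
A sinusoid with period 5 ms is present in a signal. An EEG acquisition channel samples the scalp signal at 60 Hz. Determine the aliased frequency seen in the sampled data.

20 Hz

T = 5 ms → f = 1/T = 200 Hz.
200 Hz mod fs = 20 Hz.
20 Hz ≤ fs/2 = 30 Hz, appears at 20 Hz.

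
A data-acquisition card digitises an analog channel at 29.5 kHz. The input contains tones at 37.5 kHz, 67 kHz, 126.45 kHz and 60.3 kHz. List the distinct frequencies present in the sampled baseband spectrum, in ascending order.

fs/2 = 14.75 kHz.
37.5 kHz mod fs = 8 kHz.
8 kHz ≤ fs/2 = 14.75 kHz, appears at 8 kHz.
67 kHz mod fs = 8 kHz.
8 kHz ≤ fs/2 = 14.75 kHz, appears at 8 kHz.
126.45 kHz mod fs = 8.45 kHz.
8.45 kHz ≤ fs/2 = 14.75 kHz, appears at 8.45 kHz.
60.3 kHz mod fs = 1.3 kHz.
1.3 kHz ≤ fs/2 = 14.75 kHz, appears at 1.3 kHz.
Distinct values: {1.3 kHz, 8 kHz, 8.45 kHz}.

1.3 kHz, 8 kHz, 8.45 kHz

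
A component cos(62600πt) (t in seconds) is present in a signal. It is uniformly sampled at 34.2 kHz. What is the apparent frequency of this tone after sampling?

2.9 kHz

ω = 62600π rad/s → f = ω/(2π) = 31300 Hz = 31.3 kHz.
31.3 kHz > fs/2 = 17.1 kHz, folds to fs − 31.3 kHz = 2.9 kHz.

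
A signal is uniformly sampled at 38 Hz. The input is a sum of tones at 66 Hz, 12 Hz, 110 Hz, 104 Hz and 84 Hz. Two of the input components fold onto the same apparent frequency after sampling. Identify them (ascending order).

66 Hz, 104 Hz

fs/2 = 19 Hz.
66 Hz mod fs = 28 Hz.
28 Hz > fs/2 = 19 Hz, folds to fs − 28 Hz = 10 Hz.
12 Hz ≤ fs/2 = 19 Hz, passes unchanged.
110 Hz mod fs = 34 Hz.
34 Hz > fs/2 = 19 Hz, folds to fs − 34 Hz = 4 Hz.
104 Hz mod fs = 28 Hz.
28 Hz > fs/2 = 19 Hz, folds to fs − 28 Hz = 10 Hz.
84 Hz mod fs = 8 Hz.
8 Hz ≤ fs/2 = 19 Hz, appears at 8 Hz.
66 Hz and 104 Hz both map to 10 Hz.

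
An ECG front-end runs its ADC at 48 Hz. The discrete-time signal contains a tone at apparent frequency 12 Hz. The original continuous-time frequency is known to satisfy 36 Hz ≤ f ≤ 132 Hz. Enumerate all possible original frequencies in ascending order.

Frequencies that alias to 12 Hz are k·fs ± 12 Hz for integer k ≥ 0.
k=0: 12 Hz.
k=1: 36 Hz, 60 Hz.
k=2: 84 Hz, 108 Hz.
k=3: 132 Hz, 156 Hz.
k=4: 180 Hz, 204 Hz.
Within [36 Hz, 132 Hz]: 36 Hz, 60 Hz, 84 Hz, 108 Hz, 132 Hz.

36 Hz, 60 Hz, 84 Hz, 108 Hz, 132 Hz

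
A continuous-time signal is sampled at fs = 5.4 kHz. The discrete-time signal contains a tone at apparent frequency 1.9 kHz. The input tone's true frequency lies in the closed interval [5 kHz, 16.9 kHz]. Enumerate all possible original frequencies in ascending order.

7.3 kHz, 8.9 kHz, 12.7 kHz, 14.3 kHz

Frequencies that alias to 1.9 kHz are k·fs ± 1.9 kHz for integer k ≥ 0.
k=0: 1.9 kHz.
k=1: 3.5 kHz, 7.3 kHz.
k=2: 8.9 kHz, 12.7 kHz.
k=3: 14.3 kHz, 18.1 kHz.
k=4: 19.7 kHz, 23.5 kHz.
Within [5 kHz, 16.9 kHz]: 7.3 kHz, 8.9 kHz, 12.7 kHz, 14.3 kHz.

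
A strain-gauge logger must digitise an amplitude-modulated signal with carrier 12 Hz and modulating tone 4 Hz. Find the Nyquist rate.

AM sidebands sit at fc ± fm = 8 Hz and 16 Hz.
Highest-frequency component: 16 Hz.
Nyquist rate = 2 × 16 Hz = 32 Hz.

32 Hz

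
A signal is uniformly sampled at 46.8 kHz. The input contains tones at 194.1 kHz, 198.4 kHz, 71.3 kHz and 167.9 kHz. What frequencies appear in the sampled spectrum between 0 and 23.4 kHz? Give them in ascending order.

fs/2 = 23.4 kHz.
194.1 kHz mod fs = 6.9 kHz.
6.9 kHz ≤ fs/2 = 23.4 kHz, appears at 6.9 kHz.
198.4 kHz mod fs = 11.2 kHz.
11.2 kHz ≤ fs/2 = 23.4 kHz, appears at 11.2 kHz.
71.3 kHz mod fs = 24.5 kHz.
24.5 kHz > fs/2 = 23.4 kHz, folds to fs − 24.5 kHz = 22.3 kHz.
167.9 kHz mod fs = 27.5 kHz.
27.5 kHz > fs/2 = 23.4 kHz, folds to fs − 27.5 kHz = 19.3 kHz.
Distinct values: {6.9 kHz, 11.2 kHz, 19.3 kHz, 22.3 kHz}.

6.9 kHz, 11.2 kHz, 19.3 kHz, 22.3 kHz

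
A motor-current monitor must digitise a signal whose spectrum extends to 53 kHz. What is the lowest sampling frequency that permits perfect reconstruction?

Nyquist rate = 2 × 53 kHz = 106 kHz.

106 kHz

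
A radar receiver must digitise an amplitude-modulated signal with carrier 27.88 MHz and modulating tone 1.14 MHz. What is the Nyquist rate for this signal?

58.04 MHz

AM sidebands sit at fc ± fm = 26.74 MHz and 29.02 MHz.
Highest-frequency component: 29.02 MHz.
Nyquist rate = 2 × 29.02 MHz = 58.04 MHz.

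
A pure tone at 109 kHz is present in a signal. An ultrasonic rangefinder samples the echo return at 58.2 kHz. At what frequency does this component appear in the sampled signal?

7.4 kHz

109 kHz mod fs = 50.8 kHz.
50.8 kHz > fs/2 = 29.1 kHz, folds to fs − 50.8 kHz = 7.4 kHz.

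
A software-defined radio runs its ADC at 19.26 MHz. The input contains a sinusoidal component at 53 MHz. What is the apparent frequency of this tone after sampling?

4.78 MHz

53 MHz mod fs = 14.48 MHz.
14.48 MHz > fs/2 = 9.63 MHz, folds to fs − 14.48 MHz = 4.78 MHz.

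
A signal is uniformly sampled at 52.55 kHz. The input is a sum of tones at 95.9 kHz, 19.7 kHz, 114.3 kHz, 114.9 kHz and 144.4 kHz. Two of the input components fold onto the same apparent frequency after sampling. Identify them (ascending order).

fs/2 = 26.275 kHz.
95.9 kHz mod fs = 43.35 kHz.
43.35 kHz > fs/2 = 26.275 kHz, folds to fs − 43.35 kHz = 9.2 kHz.
19.7 kHz ≤ fs/2 = 26.275 kHz, passes unchanged.
114.3 kHz mod fs = 9.2 kHz.
9.2 kHz ≤ fs/2 = 26.275 kHz, appears at 9.2 kHz.
114.9 kHz mod fs = 9.8 kHz.
9.8 kHz ≤ fs/2 = 26.275 kHz, appears at 9.8 kHz.
144.4 kHz mod fs = 39.3 kHz.
39.3 kHz > fs/2 = 26.275 kHz, folds to fs − 39.3 kHz = 13.25 kHz.
95.9 kHz and 114.3 kHz both map to 9.2 kHz.

95.9 kHz, 114.3 kHz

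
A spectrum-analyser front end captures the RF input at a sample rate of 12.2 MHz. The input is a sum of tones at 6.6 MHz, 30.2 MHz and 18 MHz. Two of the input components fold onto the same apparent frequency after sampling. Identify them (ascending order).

18 MHz, 30.2 MHz

fs/2 = 6.1 MHz.
6.6 MHz > fs/2 = 6.1 MHz, folds to fs − 6.6 MHz = 5.6 MHz.
30.2 MHz mod fs = 5.8 MHz.
5.8 MHz ≤ fs/2 = 6.1 MHz, appears at 5.8 MHz.
18 MHz mod fs = 5.8 MHz.
5.8 MHz ≤ fs/2 = 6.1 MHz, appears at 5.8 MHz.
18 MHz and 30.2 MHz both map to 5.8 MHz.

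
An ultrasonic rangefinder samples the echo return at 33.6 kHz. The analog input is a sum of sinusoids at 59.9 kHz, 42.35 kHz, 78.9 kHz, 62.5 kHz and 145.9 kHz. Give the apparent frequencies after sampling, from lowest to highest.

4.7 kHz, 7.3 kHz, 8.75 kHz, 11.5 kHz, 11.7 kHz

fs/2 = 16.8 kHz.
59.9 kHz mod fs = 26.3 kHz.
26.3 kHz > fs/2 = 16.8 kHz, folds to fs − 26.3 kHz = 7.3 kHz.
42.35 kHz mod fs = 8.75 kHz.
8.75 kHz ≤ fs/2 = 16.8 kHz, appears at 8.75 kHz.
78.9 kHz mod fs = 11.7 kHz.
11.7 kHz ≤ fs/2 = 16.8 kHz, appears at 11.7 kHz.
62.5 kHz mod fs = 28.9 kHz.
28.9 kHz > fs/2 = 16.8 kHz, folds to fs − 28.9 kHz = 4.7 kHz.
145.9 kHz mod fs = 11.5 kHz.
11.5 kHz ≤ fs/2 = 16.8 kHz, appears at 11.5 kHz.
Distinct values: {4.7 kHz, 7.3 kHz, 8.75 kHz, 11.5 kHz, 11.7 kHz}.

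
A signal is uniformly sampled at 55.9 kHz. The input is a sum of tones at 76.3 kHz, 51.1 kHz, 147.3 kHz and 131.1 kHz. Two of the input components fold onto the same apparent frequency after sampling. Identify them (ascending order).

76.3 kHz, 147.3 kHz

fs/2 = 27.95 kHz.
76.3 kHz mod fs = 20.4 kHz.
20.4 kHz ≤ fs/2 = 27.95 kHz, appears at 20.4 kHz.
51.1 kHz > fs/2 = 27.95 kHz, folds to fs − 51.1 kHz = 4.8 kHz.
147.3 kHz mod fs = 35.5 kHz.
35.5 kHz > fs/2 = 27.95 kHz, folds to fs − 35.5 kHz = 20.4 kHz.
131.1 kHz mod fs = 19.3 kHz.
19.3 kHz ≤ fs/2 = 27.95 kHz, appears at 19.3 kHz.
76.3 kHz and 147.3 kHz both map to 20.4 kHz.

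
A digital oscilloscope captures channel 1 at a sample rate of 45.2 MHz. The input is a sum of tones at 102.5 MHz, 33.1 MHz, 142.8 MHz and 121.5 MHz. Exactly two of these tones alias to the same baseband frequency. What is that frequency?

fs/2 = 22.6 MHz.
102.5 MHz mod fs = 12.1 MHz.
12.1 MHz ≤ fs/2 = 22.6 MHz, appears at 12.1 MHz.
33.1 MHz > fs/2 = 22.6 MHz, folds to fs − 33.1 MHz = 12.1 MHz.
142.8 MHz mod fs = 7.2 MHz.
7.2 MHz ≤ fs/2 = 22.6 MHz, appears at 7.2 MHz.
121.5 MHz mod fs = 31.1 MHz.
31.1 MHz > fs/2 = 22.6 MHz, folds to fs − 31.1 MHz = 14.1 MHz.
33.1 MHz and 102.5 MHz both map to 12.1 MHz.

12.1 MHz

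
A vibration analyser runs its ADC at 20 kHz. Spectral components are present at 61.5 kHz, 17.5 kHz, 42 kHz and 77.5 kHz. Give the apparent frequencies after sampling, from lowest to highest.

fs/2 = 10 kHz.
61.5 kHz mod fs = 1.5 kHz.
1.5 kHz ≤ fs/2 = 10 kHz, appears at 1.5 kHz.
17.5 kHz > fs/2 = 10 kHz, folds to fs − 17.5 kHz = 2.5 kHz.
42 kHz mod fs = 2 kHz.
2 kHz ≤ fs/2 = 10 kHz, appears at 2 kHz.
77.5 kHz mod fs = 17.5 kHz.
17.5 kHz > fs/2 = 10 kHz, folds to fs − 17.5 kHz = 2.5 kHz.
Distinct values: {1.5 kHz, 2 kHz, 2.5 kHz}.

1.5 kHz, 2 kHz, 2.5 kHz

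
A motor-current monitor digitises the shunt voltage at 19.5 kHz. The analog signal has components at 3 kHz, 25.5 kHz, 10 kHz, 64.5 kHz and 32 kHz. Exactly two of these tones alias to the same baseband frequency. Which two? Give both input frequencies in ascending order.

25.5 kHz, 64.5 kHz

fs/2 = 9.75 kHz.
3 kHz ≤ fs/2 = 9.75 kHz, passes unchanged.
25.5 kHz mod fs = 6 kHz.
6 kHz ≤ fs/2 = 9.75 kHz, appears at 6 kHz.
10 kHz > fs/2 = 9.75 kHz, folds to fs − 10 kHz = 9.5 kHz.
64.5 kHz mod fs = 6 kHz.
6 kHz ≤ fs/2 = 9.75 kHz, appears at 6 kHz.
32 kHz mod fs = 12.5 kHz.
12.5 kHz > fs/2 = 9.75 kHz, folds to fs − 12.5 kHz = 7 kHz.
25.5 kHz and 64.5 kHz both map to 6 kHz.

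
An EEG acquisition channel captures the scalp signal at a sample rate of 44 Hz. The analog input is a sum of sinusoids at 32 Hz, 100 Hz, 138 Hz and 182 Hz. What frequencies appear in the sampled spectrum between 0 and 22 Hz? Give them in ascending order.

6 Hz, 12 Hz

fs/2 = 22 Hz.
32 Hz > fs/2 = 22 Hz, folds to fs − 32 Hz = 12 Hz.
100 Hz mod fs = 12 Hz.
12 Hz ≤ fs/2 = 22 Hz, appears at 12 Hz.
138 Hz mod fs = 6 Hz.
6 Hz ≤ fs/2 = 22 Hz, appears at 6 Hz.
182 Hz mod fs = 6 Hz.
6 Hz ≤ fs/2 = 22 Hz, appears at 6 Hz.
Distinct values: {6 Hz, 12 Hz}.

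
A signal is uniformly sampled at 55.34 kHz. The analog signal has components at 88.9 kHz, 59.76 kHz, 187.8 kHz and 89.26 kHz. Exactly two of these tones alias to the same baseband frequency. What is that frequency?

21.78 kHz

fs/2 = 27.67 kHz.
88.9 kHz mod fs = 33.56 kHz.
33.56 kHz > fs/2 = 27.67 kHz, folds to fs − 33.56 kHz = 21.78 kHz.
59.76 kHz mod fs = 4.42 kHz.
4.42 kHz ≤ fs/2 = 27.67 kHz, appears at 4.42 kHz.
187.8 kHz mod fs = 21.78 kHz.
21.78 kHz ≤ fs/2 = 27.67 kHz, appears at 21.78 kHz.
89.26 kHz mod fs = 33.92 kHz.
33.92 kHz > fs/2 = 27.67 kHz, folds to fs − 33.92 kHz = 21.42 kHz.
88.9 kHz and 187.8 kHz both map to 21.78 kHz.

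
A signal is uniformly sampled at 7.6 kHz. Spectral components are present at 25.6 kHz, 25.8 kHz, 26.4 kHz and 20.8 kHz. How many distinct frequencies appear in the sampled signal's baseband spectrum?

4

fs/2 = 3.8 kHz.
25.6 kHz mod fs = 2.8 kHz.
2.8 kHz ≤ fs/2 = 3.8 kHz, appears at 2.8 kHz.
25.8 kHz mod fs = 3 kHz.
3 kHz ≤ fs/2 = 3.8 kHz, appears at 3 kHz.
26.4 kHz mod fs = 3.6 kHz.
3.6 kHz ≤ fs/2 = 3.8 kHz, appears at 3.6 kHz.
20.8 kHz mod fs = 5.6 kHz.
5.6 kHz > fs/2 = 3.8 kHz, folds to fs − 5.6 kHz = 2 kHz.
Distinct values: {2 kHz, 2.8 kHz, 3 kHz, 3.6 kHz} → 4.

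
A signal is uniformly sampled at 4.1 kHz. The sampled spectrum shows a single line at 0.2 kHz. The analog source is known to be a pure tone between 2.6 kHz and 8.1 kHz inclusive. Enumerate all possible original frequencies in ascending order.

Frequencies that alias to 0.2 kHz are k·fs ± 0.2 kHz for integer k ≥ 0.
k=0: 0.2 kHz.
k=1: 3.9 kHz, 4.3 kHz.
k=2: 8 kHz, 8.4 kHz.
k=3: 12.1 kHz, 12.5 kHz.
Within [2.6 kHz, 8.1 kHz]: 3.9 kHz, 4.3 kHz, 8 kHz.

3.9 kHz, 4.3 kHz, 8 kHz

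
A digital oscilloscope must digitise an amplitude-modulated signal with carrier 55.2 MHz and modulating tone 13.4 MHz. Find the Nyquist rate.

137.2 MHz

AM sidebands sit at fc ± fm = 41.8 MHz and 68.6 MHz.
Highest-frequency component: 68.6 MHz.
Nyquist rate = 2 × 68.6 MHz = 137.2 MHz.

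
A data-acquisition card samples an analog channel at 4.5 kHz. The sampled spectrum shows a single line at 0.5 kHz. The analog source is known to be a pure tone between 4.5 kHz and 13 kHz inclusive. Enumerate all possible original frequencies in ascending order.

5 kHz, 8.5 kHz, 9.5 kHz, 13 kHz

Frequencies that alias to 0.5 kHz are k·fs ± 0.5 kHz for integer k ≥ 0.
k=0: 0.5 kHz.
k=1: 4 kHz, 5 kHz.
k=2: 8.5 kHz, 9.5 kHz.
k=3: 13 kHz, 14 kHz.
k=4: 17.5 kHz, 18.5 kHz.
Within [4.5 kHz, 13 kHz]: 5 kHz, 8.5 kHz, 9.5 kHz, 13 kHz.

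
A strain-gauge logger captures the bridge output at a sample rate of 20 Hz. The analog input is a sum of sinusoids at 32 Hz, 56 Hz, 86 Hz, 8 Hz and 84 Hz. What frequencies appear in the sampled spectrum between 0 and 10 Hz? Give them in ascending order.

4 Hz, 6 Hz, 8 Hz

fs/2 = 10 Hz.
32 Hz mod fs = 12 Hz.
12 Hz > fs/2 = 10 Hz, folds to fs − 12 Hz = 8 Hz.
56 Hz mod fs = 16 Hz.
16 Hz > fs/2 = 10 Hz, folds to fs − 16 Hz = 4 Hz.
86 Hz mod fs = 6 Hz.
6 Hz ≤ fs/2 = 10 Hz, appears at 6 Hz.
8 Hz ≤ fs/2 = 10 Hz, passes unchanged.
84 Hz mod fs = 4 Hz.
4 Hz ≤ fs/2 = 10 Hz, appears at 4 Hz.
Distinct values: {4 Hz, 6 Hz, 8 Hz}.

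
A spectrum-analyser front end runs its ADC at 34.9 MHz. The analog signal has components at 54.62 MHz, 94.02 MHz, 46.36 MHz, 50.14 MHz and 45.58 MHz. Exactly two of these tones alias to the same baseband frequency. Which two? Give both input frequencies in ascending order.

45.58 MHz, 94.02 MHz

fs/2 = 17.45 MHz.
54.62 MHz mod fs = 19.72 MHz.
19.72 MHz > fs/2 = 17.45 MHz, folds to fs − 19.72 MHz = 15.18 MHz.
94.02 MHz mod fs = 24.22 MHz.
24.22 MHz > fs/2 = 17.45 MHz, folds to fs − 24.22 MHz = 10.68 MHz.
46.36 MHz mod fs = 11.46 MHz.
11.46 MHz ≤ fs/2 = 17.45 MHz, appears at 11.46 MHz.
50.14 MHz mod fs = 15.24 MHz.
15.24 MHz ≤ fs/2 = 17.45 MHz, appears at 15.24 MHz.
45.58 MHz mod fs = 10.68 MHz.
10.68 MHz ≤ fs/2 = 17.45 MHz, appears at 10.68 MHz.
45.58 MHz and 94.02 MHz both map to 10.68 MHz.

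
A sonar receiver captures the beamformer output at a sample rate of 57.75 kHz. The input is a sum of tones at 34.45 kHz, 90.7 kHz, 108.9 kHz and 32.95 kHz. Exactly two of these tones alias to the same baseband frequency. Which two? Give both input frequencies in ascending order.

32.95 kHz, 90.7 kHz

fs/2 = 28.875 kHz.
34.45 kHz > fs/2 = 28.875 kHz, folds to fs − 34.45 kHz = 23.3 kHz.
90.7 kHz mod fs = 32.95 kHz.
32.95 kHz > fs/2 = 28.875 kHz, folds to fs − 32.95 kHz = 24.8 kHz.
108.9 kHz mod fs = 51.15 kHz.
51.15 kHz > fs/2 = 28.875 kHz, folds to fs − 51.15 kHz = 6.6 kHz.
32.95 kHz > fs/2 = 28.875 kHz, folds to fs − 32.95 kHz = 24.8 kHz.
32.95 kHz and 90.7 kHz both map to 24.8 kHz.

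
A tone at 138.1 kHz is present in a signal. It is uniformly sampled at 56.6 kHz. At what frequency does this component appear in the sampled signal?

24.9 kHz

138.1 kHz mod fs = 24.9 kHz.
24.9 kHz ≤ fs/2 = 28.3 kHz, appears at 24.9 kHz.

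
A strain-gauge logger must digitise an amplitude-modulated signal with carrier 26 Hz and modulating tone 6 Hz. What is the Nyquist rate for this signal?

AM sidebands sit at fc ± fm = 20 Hz and 32 Hz.
Highest-frequency component: 32 Hz.
Nyquist rate = 2 × 32 Hz = 64 Hz.

64 Hz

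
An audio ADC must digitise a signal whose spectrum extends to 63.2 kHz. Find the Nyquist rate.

126.4 kHz

Nyquist rate = 2 × 63.2 kHz = 126.4 kHz.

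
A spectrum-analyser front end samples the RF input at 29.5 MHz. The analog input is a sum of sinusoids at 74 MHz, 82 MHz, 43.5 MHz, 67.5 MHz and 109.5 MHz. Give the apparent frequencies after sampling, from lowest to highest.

6.5 MHz, 8.5 MHz, 14 MHz, 14.5 MHz

fs/2 = 14.75 MHz.
74 MHz mod fs = 15 MHz.
15 MHz > fs/2 = 14.75 MHz, folds to fs − 15 MHz = 14.5 MHz.
82 MHz mod fs = 23 MHz.
23 MHz > fs/2 = 14.75 MHz, folds to fs − 23 MHz = 6.5 MHz.
43.5 MHz mod fs = 14 MHz.
14 MHz ≤ fs/2 = 14.75 MHz, appears at 14 MHz.
67.5 MHz mod fs = 8.5 MHz.
8.5 MHz ≤ fs/2 = 14.75 MHz, appears at 8.5 MHz.
109.5 MHz mod fs = 21 MHz.
21 MHz > fs/2 = 14.75 MHz, folds to fs − 21 MHz = 8.5 MHz.
Distinct values: {6.5 MHz, 8.5 MHz, 14 MHz, 14.5 MHz}.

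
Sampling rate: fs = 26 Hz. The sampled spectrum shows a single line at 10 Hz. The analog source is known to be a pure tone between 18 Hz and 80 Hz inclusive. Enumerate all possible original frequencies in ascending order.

36 Hz, 42 Hz, 62 Hz, 68 Hz

Frequencies that alias to 10 Hz are k·fs ± 10 Hz for integer k ≥ 0.
k=0: 10 Hz.
k=1: 16 Hz, 36 Hz.
k=2: 42 Hz, 62 Hz.
k=3: 68 Hz, 88 Hz.
k=4: 94 Hz, 114 Hz.
Within [18 Hz, 80 Hz]: 36 Hz, 42 Hz, 62 Hz, 68 Hz.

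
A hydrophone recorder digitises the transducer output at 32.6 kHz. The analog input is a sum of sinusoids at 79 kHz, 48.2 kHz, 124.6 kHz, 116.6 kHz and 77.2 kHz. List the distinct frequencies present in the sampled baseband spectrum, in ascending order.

fs/2 = 16.3 kHz.
79 kHz mod fs = 13.8 kHz.
13.8 kHz ≤ fs/2 = 16.3 kHz, appears at 13.8 kHz.
48.2 kHz mod fs = 15.6 kHz.
15.6 kHz ≤ fs/2 = 16.3 kHz, appears at 15.6 kHz.
124.6 kHz mod fs = 26.8 kHz.
26.8 kHz > fs/2 = 16.3 kHz, folds to fs − 26.8 kHz = 5.8 kHz.
116.6 kHz mod fs = 18.8 kHz.
18.8 kHz > fs/2 = 16.3 kHz, folds to fs − 18.8 kHz = 13.8 kHz.
77.2 kHz mod fs = 12 kHz.
12 kHz ≤ fs/2 = 16.3 kHz, appears at 12 kHz.
Distinct values: {5.8 kHz, 12 kHz, 13.8 kHz, 15.6 kHz}.

5.8 kHz, 12 kHz, 13.8 kHz, 15.6 kHz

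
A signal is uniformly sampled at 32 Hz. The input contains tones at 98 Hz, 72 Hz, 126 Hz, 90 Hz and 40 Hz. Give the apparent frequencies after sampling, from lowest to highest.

fs/2 = 16 Hz.
98 Hz mod fs = 2 Hz.
2 Hz ≤ fs/2 = 16 Hz, appears at 2 Hz.
72 Hz mod fs = 8 Hz.
8 Hz ≤ fs/2 = 16 Hz, appears at 8 Hz.
126 Hz mod fs = 30 Hz.
30 Hz > fs/2 = 16 Hz, folds to fs − 30 Hz = 2 Hz.
90 Hz mod fs = 26 Hz.
26 Hz > fs/2 = 16 Hz, folds to fs − 26 Hz = 6 Hz.
40 Hz mod fs = 8 Hz.
8 Hz ≤ fs/2 = 16 Hz, appears at 8 Hz.
Distinct values: {2 Hz, 6 Hz, 8 Hz}.

2 Hz, 6 Hz, 8 Hz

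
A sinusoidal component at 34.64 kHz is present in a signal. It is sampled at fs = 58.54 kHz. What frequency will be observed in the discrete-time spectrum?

34.64 kHz > fs/2 = 29.27 kHz, folds to fs − 34.64 kHz = 23.9 kHz.

23.9 kHz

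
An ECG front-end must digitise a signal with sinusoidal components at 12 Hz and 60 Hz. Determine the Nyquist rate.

Highest-frequency component: 60 Hz.
Nyquist rate = 2 × 60 Hz = 120 Hz.

120 Hz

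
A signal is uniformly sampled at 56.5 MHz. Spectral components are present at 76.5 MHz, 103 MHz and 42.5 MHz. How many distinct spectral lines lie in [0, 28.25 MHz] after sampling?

3

fs/2 = 28.25 MHz.
76.5 MHz mod fs = 20 MHz.
20 MHz ≤ fs/2 = 28.25 MHz, appears at 20 MHz.
103 MHz mod fs = 46.5 MHz.
46.5 MHz > fs/2 = 28.25 MHz, folds to fs − 46.5 MHz = 10 MHz.
42.5 MHz > fs/2 = 28.25 MHz, folds to fs − 42.5 MHz = 14 MHz.
Distinct values: {10 MHz, 14 MHz, 20 MHz} → 3.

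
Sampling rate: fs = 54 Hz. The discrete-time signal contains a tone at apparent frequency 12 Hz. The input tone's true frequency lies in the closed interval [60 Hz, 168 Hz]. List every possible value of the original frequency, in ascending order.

66 Hz, 96 Hz, 120 Hz, 150 Hz

Frequencies that alias to 12 Hz are k·fs ± 12 Hz for integer k ≥ 0.
k=0: 12 Hz.
k=1: 42 Hz, 66 Hz.
k=2: 96 Hz, 120 Hz.
k=3: 150 Hz, 174 Hz.
k=4: 204 Hz, 228 Hz.
Within [60 Hz, 168 Hz]: 66 Hz, 96 Hz, 120 Hz, 150 Hz.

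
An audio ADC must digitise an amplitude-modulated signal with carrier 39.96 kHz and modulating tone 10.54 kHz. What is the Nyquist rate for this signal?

101 kHz

AM sidebands sit at fc ± fm = 29.42 kHz and 50.5 kHz.
Highest-frequency component: 50.5 kHz.
Nyquist rate = 2 × 50.5 kHz = 101 kHz.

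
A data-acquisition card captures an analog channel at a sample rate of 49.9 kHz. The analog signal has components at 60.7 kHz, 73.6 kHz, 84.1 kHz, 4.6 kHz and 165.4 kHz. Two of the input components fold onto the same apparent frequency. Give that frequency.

15.7 kHz

fs/2 = 24.95 kHz.
60.7 kHz mod fs = 10.8 kHz.
10.8 kHz ≤ fs/2 = 24.95 kHz, appears at 10.8 kHz.
73.6 kHz mod fs = 23.7 kHz.
23.7 kHz ≤ fs/2 = 24.95 kHz, appears at 23.7 kHz.
84.1 kHz mod fs = 34.2 kHz.
34.2 kHz > fs/2 = 24.95 kHz, folds to fs − 34.2 kHz = 15.7 kHz.
4.6 kHz ≤ fs/2 = 24.95 kHz, passes unchanged.
165.4 kHz mod fs = 15.7 kHz.
15.7 kHz ≤ fs/2 = 24.95 kHz, appears at 15.7 kHz.
84.1 kHz and 165.4 kHz both map to 15.7 kHz.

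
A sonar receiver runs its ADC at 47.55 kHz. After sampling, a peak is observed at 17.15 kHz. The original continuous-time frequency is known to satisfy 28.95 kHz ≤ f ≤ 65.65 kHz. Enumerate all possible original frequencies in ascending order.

30.4 kHz, 64.7 kHz

Frequencies that alias to 17.15 kHz are k·fs ± 17.15 kHz for integer k ≥ 0.
k=0: 17.15 kHz.
k=1: 30.4 kHz, 64.7 kHz.
k=2: 77.95 kHz, 112.25 kHz.
Within [28.95 kHz, 65.65 kHz]: 30.4 kHz, 64.7 kHz.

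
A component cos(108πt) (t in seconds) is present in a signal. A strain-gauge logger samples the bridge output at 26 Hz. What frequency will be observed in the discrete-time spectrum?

ω = 108π rad/s → f = ω/(2π) = 54 Hz.
54 Hz mod fs = 2 Hz.
2 Hz ≤ fs/2 = 13 Hz, appears at 2 Hz.

2 Hz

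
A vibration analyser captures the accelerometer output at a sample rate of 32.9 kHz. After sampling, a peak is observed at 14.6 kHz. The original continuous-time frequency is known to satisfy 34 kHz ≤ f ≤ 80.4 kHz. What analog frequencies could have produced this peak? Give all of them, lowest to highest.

47.5 kHz, 51.2 kHz, 80.4 kHz

Frequencies that alias to 14.6 kHz are k·fs ± 14.6 kHz for integer k ≥ 0.
k=0: 14.6 kHz.
k=1: 18.3 kHz, 47.5 kHz.
k=2: 51.2 kHz, 80.4 kHz.
k=3: 84.1 kHz, 113.3 kHz.
Within [34 kHz, 80.4 kHz]: 47.5 kHz, 51.2 kHz, 80.4 kHz.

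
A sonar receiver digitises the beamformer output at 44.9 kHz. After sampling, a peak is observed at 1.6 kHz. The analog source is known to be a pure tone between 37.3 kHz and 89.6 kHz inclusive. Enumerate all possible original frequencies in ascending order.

43.3 kHz, 46.5 kHz, 88.2 kHz

Frequencies that alias to 1.6 kHz are k·fs ± 1.6 kHz for integer k ≥ 0.
k=0: 1.6 kHz.
k=1: 43.3 kHz, 46.5 kHz.
k=2: 88.2 kHz, 91.4 kHz.
k=3: 133.1 kHz, 136.3 kHz.
Within [37.3 kHz, 89.6 kHz]: 43.3 kHz, 46.5 kHz, 88.2 kHz.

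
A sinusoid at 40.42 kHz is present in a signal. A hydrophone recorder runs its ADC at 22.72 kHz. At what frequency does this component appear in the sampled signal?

5.02 kHz

40.42 kHz mod fs = 17.7 kHz.
17.7 kHz > fs/2 = 11.36 kHz, folds to fs − 17.7 kHz = 5.02 kHz.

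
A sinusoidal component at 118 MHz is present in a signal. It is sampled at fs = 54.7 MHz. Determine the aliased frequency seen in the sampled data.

8.6 MHz

118 MHz mod fs = 8.6 MHz.
8.6 MHz ≤ fs/2 = 27.35 MHz, appears at 8.6 MHz.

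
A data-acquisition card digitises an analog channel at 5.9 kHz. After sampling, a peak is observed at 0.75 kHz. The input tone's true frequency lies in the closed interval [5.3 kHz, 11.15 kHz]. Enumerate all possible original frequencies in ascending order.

Frequencies that alias to 0.75 kHz are k·fs ± 0.75 kHz for integer k ≥ 0.
k=0: 0.75 kHz.
k=1: 5.15 kHz, 6.65 kHz.
k=2: 11.05 kHz, 12.55 kHz.
k=3: 16.95 kHz, 18.45 kHz.
Within [5.3 kHz, 11.15 kHz]: 6.65 kHz, 11.05 kHz.

6.65 kHz, 11.05 kHz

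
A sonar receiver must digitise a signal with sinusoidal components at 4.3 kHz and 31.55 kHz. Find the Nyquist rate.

Highest-frequency component: 31.55 kHz.
Nyquist rate = 2 × 31.55 kHz = 63.1 kHz.

63.1 kHz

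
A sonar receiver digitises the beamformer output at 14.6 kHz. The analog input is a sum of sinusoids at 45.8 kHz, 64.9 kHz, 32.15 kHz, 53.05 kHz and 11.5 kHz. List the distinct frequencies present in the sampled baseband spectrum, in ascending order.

2 kHz, 2.95 kHz, 3.1 kHz, 5.35 kHz, 6.5 kHz

fs/2 = 7.3 kHz.
45.8 kHz mod fs = 2 kHz.
2 kHz ≤ fs/2 = 7.3 kHz, appears at 2 kHz.
64.9 kHz mod fs = 6.5 kHz.
6.5 kHz ≤ fs/2 = 7.3 kHz, appears at 6.5 kHz.
32.15 kHz mod fs = 2.95 kHz.
2.95 kHz ≤ fs/2 = 7.3 kHz, appears at 2.95 kHz.
53.05 kHz mod fs = 9.25 kHz.
9.25 kHz > fs/2 = 7.3 kHz, folds to fs − 9.25 kHz = 5.35 kHz.
11.5 kHz > fs/2 = 7.3 kHz, folds to fs − 11.5 kHz = 3.1 kHz.
Distinct values: {2 kHz, 2.95 kHz, 3.1 kHz, 5.35 kHz, 6.5 kHz}.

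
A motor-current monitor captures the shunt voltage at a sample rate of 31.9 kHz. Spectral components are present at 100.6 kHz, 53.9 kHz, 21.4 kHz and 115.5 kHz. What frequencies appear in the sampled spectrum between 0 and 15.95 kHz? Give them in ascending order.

4.9 kHz, 9.9 kHz, 10.5 kHz, 12.1 kHz

fs/2 = 15.95 kHz.
100.6 kHz mod fs = 4.9 kHz.
4.9 kHz ≤ fs/2 = 15.95 kHz, appears at 4.9 kHz.
53.9 kHz mod fs = 22 kHz.
22 kHz > fs/2 = 15.95 kHz, folds to fs − 22 kHz = 9.9 kHz.
21.4 kHz > fs/2 = 15.95 kHz, folds to fs − 21.4 kHz = 10.5 kHz.
115.5 kHz mod fs = 19.8 kHz.
19.8 kHz > fs/2 = 15.95 kHz, folds to fs − 19.8 kHz = 12.1 kHz.
Distinct values: {4.9 kHz, 9.9 kHz, 10.5 kHz, 12.1 kHz}.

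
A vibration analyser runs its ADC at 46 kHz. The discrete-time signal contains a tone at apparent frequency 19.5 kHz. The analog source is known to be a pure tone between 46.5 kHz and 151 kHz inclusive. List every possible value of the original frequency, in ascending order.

65.5 kHz, 72.5 kHz, 111.5 kHz, 118.5 kHz

Frequencies that alias to 19.5 kHz are k·fs ± 19.5 kHz for integer k ≥ 0.
k=0: 19.5 kHz.
k=1: 26.5 kHz, 65.5 kHz.
k=2: 72.5 kHz, 111.5 kHz.
k=3: 118.5 kHz, 157.5 kHz.
k=4: 164.5 kHz, 203.5 kHz.
Within [46.5 kHz, 151 kHz]: 65.5 kHz, 72.5 kHz, 111.5 kHz, 118.5 kHz.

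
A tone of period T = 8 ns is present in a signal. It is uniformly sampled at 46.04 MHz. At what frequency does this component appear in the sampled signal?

13.12 MHz

T = 8 ns → f = 1/T = 125 MHz.
125 MHz mod fs = 32.92 MHz.
32.92 MHz > fs/2 = 23.02 MHz, folds to fs − 32.92 MHz = 13.12 MHz.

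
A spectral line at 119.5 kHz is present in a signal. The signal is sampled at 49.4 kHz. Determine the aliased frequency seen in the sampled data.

119.5 kHz mod fs = 20.7 kHz.
20.7 kHz ≤ fs/2 = 24.7 kHz, appears at 20.7 kHz.

20.7 kHz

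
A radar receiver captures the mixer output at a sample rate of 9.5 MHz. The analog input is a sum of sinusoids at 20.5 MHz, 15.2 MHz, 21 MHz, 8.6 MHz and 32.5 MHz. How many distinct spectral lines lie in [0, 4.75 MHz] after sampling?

5

fs/2 = 4.75 MHz.
20.5 MHz mod fs = 1.5 MHz.
1.5 MHz ≤ fs/2 = 4.75 MHz, appears at 1.5 MHz.
15.2 MHz mod fs = 5.7 MHz.
5.7 MHz > fs/2 = 4.75 MHz, folds to fs − 5.7 MHz = 3.8 MHz.
21 MHz mod fs = 2 MHz.
2 MHz ≤ fs/2 = 4.75 MHz, appears at 2 MHz.
8.6 MHz > fs/2 = 4.75 MHz, folds to fs − 8.6 MHz = 0.9 MHz.
32.5 MHz mod fs = 4 MHz.
4 MHz ≤ fs/2 = 4.75 MHz, appears at 4 MHz.
Distinct values: {0.9 MHz, 1.5 MHz, 2 MHz, 3.8 MHz, 4 MHz} → 5.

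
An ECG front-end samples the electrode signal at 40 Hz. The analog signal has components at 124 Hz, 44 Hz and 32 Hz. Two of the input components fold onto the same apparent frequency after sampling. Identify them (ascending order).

fs/2 = 20 Hz.
124 Hz mod fs = 4 Hz.
4 Hz ≤ fs/2 = 20 Hz, appears at 4 Hz.
44 Hz mod fs = 4 Hz.
4 Hz ≤ fs/2 = 20 Hz, appears at 4 Hz.
32 Hz > fs/2 = 20 Hz, folds to fs − 32 Hz = 8 Hz.
44 Hz and 124 Hz both map to 4 Hz.

44 Hz, 124 Hz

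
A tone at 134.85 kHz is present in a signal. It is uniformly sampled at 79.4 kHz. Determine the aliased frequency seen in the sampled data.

23.95 kHz

134.85 kHz mod fs = 55.45 kHz.
55.45 kHz > fs/2 = 39.7 kHz, folds to fs − 55.45 kHz = 23.95 kHz.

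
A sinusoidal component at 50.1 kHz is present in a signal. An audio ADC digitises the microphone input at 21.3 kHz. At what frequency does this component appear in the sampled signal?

50.1 kHz mod fs = 7.5 kHz.
7.5 kHz ≤ fs/2 = 10.65 kHz, appears at 7.5 kHz.

7.5 kHz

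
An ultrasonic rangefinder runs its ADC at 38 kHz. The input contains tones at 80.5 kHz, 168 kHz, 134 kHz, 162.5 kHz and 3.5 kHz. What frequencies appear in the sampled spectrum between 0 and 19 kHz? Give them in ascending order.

3.5 kHz, 4.5 kHz, 10.5 kHz, 16 kHz, 18 kHz

fs/2 = 19 kHz.
80.5 kHz mod fs = 4.5 kHz.
4.5 kHz ≤ fs/2 = 19 kHz, appears at 4.5 kHz.
168 kHz mod fs = 16 kHz.
16 kHz ≤ fs/2 = 19 kHz, appears at 16 kHz.
134 kHz mod fs = 20 kHz.
20 kHz > fs/2 = 19 kHz, folds to fs − 20 kHz = 18 kHz.
162.5 kHz mod fs = 10.5 kHz.
10.5 kHz ≤ fs/2 = 19 kHz, appears at 10.5 kHz.
3.5 kHz ≤ fs/2 = 19 kHz, passes unchanged.
Distinct values: {3.5 kHz, 4.5 kHz, 10.5 kHz, 16 kHz, 18 kHz}.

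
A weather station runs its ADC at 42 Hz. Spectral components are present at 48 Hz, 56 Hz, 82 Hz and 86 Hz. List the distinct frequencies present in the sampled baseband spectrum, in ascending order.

2 Hz, 6 Hz, 14 Hz

fs/2 = 21 Hz.
48 Hz mod fs = 6 Hz.
6 Hz ≤ fs/2 = 21 Hz, appears at 6 Hz.
56 Hz mod fs = 14 Hz.
14 Hz ≤ fs/2 = 21 Hz, appears at 14 Hz.
82 Hz mod fs = 40 Hz.
40 Hz > fs/2 = 21 Hz, folds to fs − 40 Hz = 2 Hz.
86 Hz mod fs = 2 Hz.
2 Hz ≤ fs/2 = 21 Hz, appears at 2 Hz.
Distinct values: {2 Hz, 6 Hz, 14 Hz}.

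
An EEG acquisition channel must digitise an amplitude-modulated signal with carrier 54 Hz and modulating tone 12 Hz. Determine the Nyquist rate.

132 Hz

AM sidebands sit at fc ± fm = 42 Hz and 66 Hz.
Highest-frequency component: 66 Hz.
Nyquist rate = 2 × 66 Hz = 132 Hz.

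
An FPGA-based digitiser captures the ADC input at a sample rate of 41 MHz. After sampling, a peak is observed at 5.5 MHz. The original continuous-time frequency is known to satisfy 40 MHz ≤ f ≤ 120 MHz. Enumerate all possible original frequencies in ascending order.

46.5 MHz, 76.5 MHz, 87.5 MHz, 117.5 MHz

Frequencies that alias to 5.5 MHz are k·fs ± 5.5 MHz for integer k ≥ 0.
k=0: 5.5 MHz.
k=1: 35.5 MHz, 46.5 MHz.
k=2: 76.5 MHz, 87.5 MHz.
k=3: 117.5 MHz, 128.5 MHz.
k=4: 158.5 MHz, 169.5 MHz.
Within [40 MHz, 120 MHz]: 46.5 MHz, 76.5 MHz, 87.5 MHz, 117.5 MHz.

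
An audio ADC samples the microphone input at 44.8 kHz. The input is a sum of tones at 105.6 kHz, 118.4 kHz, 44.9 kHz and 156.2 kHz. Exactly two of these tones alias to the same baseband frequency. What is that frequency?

16 kHz

fs/2 = 22.4 kHz.
105.6 kHz mod fs = 16 kHz.
16 kHz ≤ fs/2 = 22.4 kHz, appears at 16 kHz.
118.4 kHz mod fs = 28.8 kHz.
28.8 kHz > fs/2 = 22.4 kHz, folds to fs − 28.8 kHz = 16 kHz.
44.9 kHz mod fs = 0.1 kHz.
0.1 kHz ≤ fs/2 = 22.4 kHz, appears at 0.1 kHz.
156.2 kHz mod fs = 21.8 kHz.
21.8 kHz ≤ fs/2 = 22.4 kHz, appears at 21.8 kHz.
105.6 kHz and 118.4 kHz both map to 16 kHz.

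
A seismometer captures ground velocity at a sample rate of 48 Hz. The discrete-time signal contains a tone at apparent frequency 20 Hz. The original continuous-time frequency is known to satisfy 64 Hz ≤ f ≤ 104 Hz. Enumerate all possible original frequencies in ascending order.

Frequencies that alias to 20 Hz are k·fs ± 20 Hz for integer k ≥ 0.
k=0: 20 Hz.
k=1: 28 Hz, 68 Hz.
k=2: 76 Hz, 116 Hz.
k=3: 124 Hz, 164 Hz.
Within [64 Hz, 104 Hz]: 68 Hz, 76 Hz.

68 Hz, 76 Hz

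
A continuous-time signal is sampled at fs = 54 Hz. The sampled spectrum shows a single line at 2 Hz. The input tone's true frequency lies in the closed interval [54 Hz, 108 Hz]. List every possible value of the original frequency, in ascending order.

56 Hz, 106 Hz

Frequencies that alias to 2 Hz are k·fs ± 2 Hz for integer k ≥ 0.
k=0: 2 Hz.
k=1: 52 Hz, 56 Hz.
k=2: 106 Hz, 110 Hz.
k=3: 160 Hz, 164 Hz.
Within [54 Hz, 108 Hz]: 56 Hz, 106 Hz.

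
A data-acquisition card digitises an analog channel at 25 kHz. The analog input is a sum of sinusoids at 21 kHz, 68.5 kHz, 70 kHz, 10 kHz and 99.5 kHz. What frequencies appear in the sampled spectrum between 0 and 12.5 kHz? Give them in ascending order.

0.5 kHz, 4 kHz, 5 kHz, 6.5 kHz, 10 kHz

fs/2 = 12.5 kHz.
21 kHz > fs/2 = 12.5 kHz, folds to fs − 21 kHz = 4 kHz.
68.5 kHz mod fs = 18.5 kHz.
18.5 kHz > fs/2 = 12.5 kHz, folds to fs − 18.5 kHz = 6.5 kHz.
70 kHz mod fs = 20 kHz.
20 kHz > fs/2 = 12.5 kHz, folds to fs − 20 kHz = 5 kHz.
10 kHz ≤ fs/2 = 12.5 kHz, passes unchanged.
99.5 kHz mod fs = 24.5 kHz.
24.5 kHz > fs/2 = 12.5 kHz, folds to fs − 24.5 kHz = 0.5 kHz.
Distinct values: {0.5 kHz, 4 kHz, 5 kHz, 6.5 kHz, 10 kHz}.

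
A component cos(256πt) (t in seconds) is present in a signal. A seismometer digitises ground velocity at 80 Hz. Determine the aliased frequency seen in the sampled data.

ω = 256π rad/s → f = ω/(2π) = 128 Hz.
128 Hz mod fs = 48 Hz.
48 Hz > fs/2 = 40 Hz, folds to fs − 48 Hz = 32 Hz.

32 Hz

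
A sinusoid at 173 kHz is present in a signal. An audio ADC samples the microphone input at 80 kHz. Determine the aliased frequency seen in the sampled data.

13 kHz

173 kHz mod fs = 13 kHz.
13 kHz ≤ fs/2 = 40 kHz, appears at 13 kHz.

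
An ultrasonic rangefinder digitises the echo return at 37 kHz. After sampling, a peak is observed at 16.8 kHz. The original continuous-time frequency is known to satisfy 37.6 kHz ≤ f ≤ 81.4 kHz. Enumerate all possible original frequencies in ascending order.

Frequencies that alias to 16.8 kHz are k·fs ± 16.8 kHz for integer k ≥ 0.
k=0: 16.8 kHz.
k=1: 20.2 kHz, 53.8 kHz.
k=2: 57.2 kHz, 90.8 kHz.
k=3: 94.2 kHz, 127.8 kHz.
Within [37.6 kHz, 81.4 kHz]: 53.8 kHz, 57.2 kHz.

53.8 kHz, 57.2 kHz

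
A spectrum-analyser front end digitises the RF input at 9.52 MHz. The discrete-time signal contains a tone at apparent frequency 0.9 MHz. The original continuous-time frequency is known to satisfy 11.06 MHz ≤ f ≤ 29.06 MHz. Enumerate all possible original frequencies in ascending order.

18.14 MHz, 19.94 MHz, 27.66 MHz

Frequencies that alias to 0.9 MHz are k·fs ± 0.9 MHz for integer k ≥ 0.
k=0: 0.9 MHz.
k=1: 8.62 MHz, 10.42 MHz.
k=2: 18.14 MHz, 19.94 MHz.
k=3: 27.66 MHz, 29.46 MHz.
k=4: 37.18 MHz, 38.98 MHz.
Within [11.06 MHz, 29.06 MHz]: 18.14 MHz, 19.94 MHz, 27.66 MHz.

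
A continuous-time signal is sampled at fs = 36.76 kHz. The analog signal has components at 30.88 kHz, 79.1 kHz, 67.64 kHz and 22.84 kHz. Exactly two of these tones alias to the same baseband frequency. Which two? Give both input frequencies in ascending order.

fs/2 = 18.38 kHz.
30.88 kHz > fs/2 = 18.38 kHz, folds to fs − 30.88 kHz = 5.88 kHz.
79.1 kHz mod fs = 5.58 kHz.
5.58 kHz ≤ fs/2 = 18.38 kHz, appears at 5.58 kHz.
67.64 kHz mod fs = 30.88 kHz.
30.88 kHz > fs/2 = 18.38 kHz, folds to fs − 30.88 kHz = 5.88 kHz.
22.84 kHz > fs/2 = 18.38 kHz, folds to fs − 22.84 kHz = 13.92 kHz.
30.88 kHz and 67.64 kHz both map to 5.88 kHz.

30.88 kHz, 67.64 kHz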